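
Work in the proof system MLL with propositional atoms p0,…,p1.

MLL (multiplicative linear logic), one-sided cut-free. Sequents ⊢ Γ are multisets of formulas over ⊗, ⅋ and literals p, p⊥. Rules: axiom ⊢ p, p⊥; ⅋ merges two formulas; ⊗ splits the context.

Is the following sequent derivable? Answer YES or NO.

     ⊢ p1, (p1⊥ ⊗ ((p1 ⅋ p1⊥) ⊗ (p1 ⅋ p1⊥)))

Derivation (root first):
[⊗]  ⊢ p1, (p1⊥ ⊗ ((p1 ⅋ p1⊥) ⊗ (p1 ⅋ p1⊥)))
  [Ax]  ⊢ p1, p1⊥
  [⊗]  ⊢ ((p1 ⅋ p1⊥) ⊗ (p1 ⅋ p1⊥))
    [⅋]  ⊢ (p1 ⅋ p1⊥)
      [Ax]  ⊢ p1, p1⊥
    [⅋]  ⊢ (p1 ⅋ p1⊥)
      [Ax]  ⊢ p1, p1⊥

Result: YES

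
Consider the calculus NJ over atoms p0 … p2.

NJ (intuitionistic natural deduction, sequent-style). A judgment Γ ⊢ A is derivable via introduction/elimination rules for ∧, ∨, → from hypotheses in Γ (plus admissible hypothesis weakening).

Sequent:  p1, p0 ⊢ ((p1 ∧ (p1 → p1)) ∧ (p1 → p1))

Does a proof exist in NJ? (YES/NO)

Derivation trace:
[∧I] p1, p0 ⊢ ((p1 ∧ (p1 → p1)) ∧ (p1 → p1))
  [∧I] p1, p0 ⊢ (p1 ∧ (p1 → p1))
    [Wk] p1, p0 ⊢ p1
      [Ax] p1 ⊢ p1
    [→I]  ⊢ (p1 → p1)
      [Ax] p1 ⊢ p1
  [→I]  ⊢ (p1 → p1)
    [Ax] p1 ⊢ p1

Result: YES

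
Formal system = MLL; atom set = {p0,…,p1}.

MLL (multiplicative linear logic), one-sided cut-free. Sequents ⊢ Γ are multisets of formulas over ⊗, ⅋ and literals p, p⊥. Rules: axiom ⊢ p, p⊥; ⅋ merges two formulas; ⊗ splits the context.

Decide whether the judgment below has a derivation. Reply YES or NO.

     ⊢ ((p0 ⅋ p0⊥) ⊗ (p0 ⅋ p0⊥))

Proof tree:
[⊗]  ⊢ ((p0 ⅋ p0⊥) ⊗ (p0 ⅋ p0⊥))
  [⅋]  ⊢ (p0 ⅋ p0⊥)
    [Ax]  ⊢ p0, p0⊥
  [⅋]  ⊢ (p0 ⅋ p0⊥)
    [Ax]  ⊢ p0, p0⊥

Result: YES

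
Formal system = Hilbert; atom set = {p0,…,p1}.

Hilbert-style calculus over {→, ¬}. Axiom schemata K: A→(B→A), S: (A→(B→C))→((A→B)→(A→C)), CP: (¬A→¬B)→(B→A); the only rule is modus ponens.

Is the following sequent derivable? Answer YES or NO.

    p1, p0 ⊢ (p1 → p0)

Derivation trace:
[MP] p1, p0 ⊢ (p1 → p0)
  [K]  ⊢ (p0 → (p1 → p0))
  [MP] p1, p0 ⊢ p0
    [MP] p0 ⊢ (p1 → p0)
      [K]  ⊢ (p0 → (p1 → p0))
      [Hyp] p0 ⊢ p0
    [Hyp] p1 ⊢ p1

Result: YES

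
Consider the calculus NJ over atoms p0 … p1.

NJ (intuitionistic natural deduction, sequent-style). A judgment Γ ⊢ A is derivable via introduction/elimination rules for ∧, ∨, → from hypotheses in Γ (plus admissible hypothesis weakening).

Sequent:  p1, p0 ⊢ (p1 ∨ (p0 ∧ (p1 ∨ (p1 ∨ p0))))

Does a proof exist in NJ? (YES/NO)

Proof tree:
[∨I₂] p1, p0 ⊢ (p1 ∨ (p0 ∧ (p1 ∨ (p1 ∨ p0))))
  [∧I] p1, p0 ⊢ (p0 ∧ (p1 ∨ (p1 ∨ p0)))
    [Ax] p0 ⊢ p0
    [∨I₂] p1 ⊢ (p1 ∨ (p1 ∨ p0))
      [∨I₁] p1 ⊢ (p1 ∨ p0)
        [Ax] p1 ⊢ p1

Result: YES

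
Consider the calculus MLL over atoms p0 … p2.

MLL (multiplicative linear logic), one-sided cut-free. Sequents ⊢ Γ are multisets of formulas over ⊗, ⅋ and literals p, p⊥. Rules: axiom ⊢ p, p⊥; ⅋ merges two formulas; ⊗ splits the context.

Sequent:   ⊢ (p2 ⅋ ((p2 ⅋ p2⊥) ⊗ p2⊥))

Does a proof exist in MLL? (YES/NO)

Derivation trace:
[⅋]  ⊢ (p2 ⅋ ((p2 ⅋ p2⊥) ⊗ p2⊥))
  [⊗]  ⊢ p2, ((p2 ⅋ p2⊥) ⊗ p2⊥)
    [⅋]  ⊢ (p2 ⅋ p2⊥)
      [Ax]  ⊢ p2, p2⊥
    [Ax]  ⊢ p2, p2⊥

Result: YES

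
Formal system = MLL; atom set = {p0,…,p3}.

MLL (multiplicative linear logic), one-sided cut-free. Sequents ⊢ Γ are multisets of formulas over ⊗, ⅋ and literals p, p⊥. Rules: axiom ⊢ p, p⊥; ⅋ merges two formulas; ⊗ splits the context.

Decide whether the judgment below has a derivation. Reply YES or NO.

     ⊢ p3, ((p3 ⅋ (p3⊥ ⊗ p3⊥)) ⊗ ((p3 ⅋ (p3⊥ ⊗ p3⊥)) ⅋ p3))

Derivation trace:
[⊗]  ⊢ p3, ((p3 ⅋ (p3⊥ ⊗ p3⊥)) ⊗ ((p3 ⅋ (p3⊥ ⊗ p3⊥)) ⅋ p3))
  [⅋]  ⊢ p3, (p3 ⅋ (p3⊥ ⊗ p3⊥))
    [⊗]  ⊢ p3, p3, (p3⊥ ⊗ p3⊥)
      [Ax]  ⊢ p3, p3⊥
      [Ax]  ⊢ p3, p3⊥
  [⅋]  ⊢ ((p3 ⅋ (p3⊥ ⊗ p3⊥)) ⅋ p3)
    [⅋]  ⊢ p3, (p3 ⅋ (p3⊥ ⊗ p3⊥))
      [⊗]  ⊢ p3, p3, (p3⊥ ⊗ p3⊥)
        [Ax]  ⊢ p3, p3⊥
        [Ax]  ⊢ p3, p3⊥

Result: YES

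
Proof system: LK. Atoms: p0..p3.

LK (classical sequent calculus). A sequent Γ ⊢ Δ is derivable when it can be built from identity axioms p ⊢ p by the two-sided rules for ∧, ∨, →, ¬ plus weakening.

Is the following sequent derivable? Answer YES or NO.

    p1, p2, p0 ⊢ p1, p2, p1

Derivation trace:
[WL] p1, p2, p0 ⊢ p1, p2, p1
  [WL] p1, p2 ⊢ p1, p2, p1
    [WR] p1 ⊢ p1, p2, p1
      [WR] p1 ⊢ p1, p2
        [Ax] p1 ⊢ p1

Result: YES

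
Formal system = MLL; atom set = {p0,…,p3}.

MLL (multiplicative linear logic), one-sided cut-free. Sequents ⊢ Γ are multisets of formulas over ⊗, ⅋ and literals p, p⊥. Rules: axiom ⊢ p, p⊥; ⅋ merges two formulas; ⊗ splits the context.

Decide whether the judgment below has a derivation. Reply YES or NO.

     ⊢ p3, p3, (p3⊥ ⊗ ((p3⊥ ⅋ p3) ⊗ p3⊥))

Proof tree:
[⊗]  ⊢ p3, p3, (p3⊥ ⊗ ((p3⊥ ⅋ p3) ⊗ p3⊥))
  [Ax]  ⊢ p3, p3⊥
  [⊗]  ⊢ p3, ((p3⊥ ⅋ p3) ⊗ p3⊥)
    [⅋]  ⊢ (p3⊥ ⅋ p3)
      [Ax]  ⊢ p3, p3⊥
    [Ax]  ⊢ p3, p3⊥

Result: YES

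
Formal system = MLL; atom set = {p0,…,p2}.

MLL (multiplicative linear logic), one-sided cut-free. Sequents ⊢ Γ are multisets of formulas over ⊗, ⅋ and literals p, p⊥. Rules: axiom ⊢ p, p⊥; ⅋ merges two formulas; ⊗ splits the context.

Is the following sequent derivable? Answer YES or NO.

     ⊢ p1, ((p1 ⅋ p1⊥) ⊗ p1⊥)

Derivation (root first):
[⊗]  ⊢ p1, ((p1 ⅋ p1⊥) ⊗ p1⊥)
  [⅋]  ⊢ (p1 ⅋ p1⊥)
    [Ax]  ⊢ p1, p1⊥
  [Ax]  ⊢ p1, p1⊥

Result: YES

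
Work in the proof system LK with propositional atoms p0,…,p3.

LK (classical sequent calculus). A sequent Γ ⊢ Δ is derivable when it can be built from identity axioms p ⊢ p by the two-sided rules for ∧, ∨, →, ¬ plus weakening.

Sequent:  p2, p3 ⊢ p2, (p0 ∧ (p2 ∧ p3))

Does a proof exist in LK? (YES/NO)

Derivation (root first):
[∧R] p2, p3 ⊢ p2, (p0 ∧ (p2 ∧ p3))
  [WR] p2 ⊢ p2, p0
    [Ax] p2 ⊢ p2
  [∧R] p2, p3 ⊢ (p2 ∧ p3)
    [Ax] p2 ⊢ p2
    [Ax] p3 ⊢ p3

Result: YES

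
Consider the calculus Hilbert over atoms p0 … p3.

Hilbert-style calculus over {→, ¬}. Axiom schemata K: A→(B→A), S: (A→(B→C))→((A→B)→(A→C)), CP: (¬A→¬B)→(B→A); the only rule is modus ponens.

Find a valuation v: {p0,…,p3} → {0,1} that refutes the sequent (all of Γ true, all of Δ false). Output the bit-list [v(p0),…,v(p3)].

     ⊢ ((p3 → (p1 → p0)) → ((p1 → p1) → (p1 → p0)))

Truth-table refutation:
  v=0000: Γ:[] Δ:[((p3 → (p1 → p0)) → ((p1 → p1) → (p1 → p0)))=T] refutes=False
  v=0001: Γ:[] Δ:[((p3 → (p1 → p0)) → ((p1 → p1) → (p1 → p0)))=T] refutes=False
  v=0010: Γ:[] Δ:[((p3 → (p1 → p0)) → ((p1 → p1) → (p1 → p0)))=T] refutes=False
  v=0011: Γ:[] Δ:[((p3 → (p1 → p0)) → ((p1 → p1) → (p1 → p0)))=T] refutes=False
  v=0100: Γ:[] Δ:[((p3 → (p1 → p0)) → ((p1 → p1) → (p1 → p0)))=F] refutes=True  ← countermodel

Result: [0, 1, 0, 0]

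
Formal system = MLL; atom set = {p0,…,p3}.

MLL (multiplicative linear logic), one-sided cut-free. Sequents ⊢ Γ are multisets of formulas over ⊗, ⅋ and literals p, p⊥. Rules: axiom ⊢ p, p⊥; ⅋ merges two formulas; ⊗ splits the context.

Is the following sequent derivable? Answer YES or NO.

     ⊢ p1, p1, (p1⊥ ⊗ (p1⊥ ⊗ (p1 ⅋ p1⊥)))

Proof tree:
[⊗]  ⊢ p1, p1, (p1⊥ ⊗ (p1⊥ ⊗ (p1 ⅋ p1⊥)))
  [Ax]  ⊢ p1, p1⊥
  [⊗]  ⊢ p1, (p1⊥ ⊗ (p1 ⅋ p1⊥))
    [Ax]  ⊢ p1, p1⊥
    [⅋]  ⊢ (p1 ⅋ p1⊥)
      [Ax]  ⊢ p1, p1⊥

Result: YES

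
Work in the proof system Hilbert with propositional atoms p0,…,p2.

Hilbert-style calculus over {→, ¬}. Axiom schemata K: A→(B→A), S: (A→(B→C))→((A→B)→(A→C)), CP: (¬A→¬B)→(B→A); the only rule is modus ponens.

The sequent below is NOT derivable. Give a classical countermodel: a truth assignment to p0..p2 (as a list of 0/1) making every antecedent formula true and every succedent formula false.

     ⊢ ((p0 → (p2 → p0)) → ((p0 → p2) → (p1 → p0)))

Search for a countermodel by truth-table:
  v=000: Γ:[] Δ:[((p0 → (p2 → p0)) → ((p0 → p2) → (p1 → p0)))=T] refutes=False
  v=001: Γ:[] Δ:[((p0 → (p2 → p0)) → ((p0 → p2) → (p1 → p0)))=T] refutes=False
  v=010: Γ:[] Δ:[((p0 → (p2 → p0)) → ((p0 → p2) → (p1 → p0)))=F] refutes=True  ← countermodel

Result: [0, 1, 0]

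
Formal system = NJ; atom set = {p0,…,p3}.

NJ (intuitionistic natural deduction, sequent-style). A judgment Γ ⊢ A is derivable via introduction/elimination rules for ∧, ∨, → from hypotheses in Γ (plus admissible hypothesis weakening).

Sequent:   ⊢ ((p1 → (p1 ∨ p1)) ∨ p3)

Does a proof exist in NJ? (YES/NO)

Derivation (root first):
[∨I₁]  ⊢ ((p1 → (p1 ∨ p1)) ∨ p3)
  [→I]  ⊢ (p1 → (p1 ∨ p1))
    [∨I₁] p1 ⊢ (p1 ∨ p1)
      [Ax] p1 ⊢ p1

Result: YES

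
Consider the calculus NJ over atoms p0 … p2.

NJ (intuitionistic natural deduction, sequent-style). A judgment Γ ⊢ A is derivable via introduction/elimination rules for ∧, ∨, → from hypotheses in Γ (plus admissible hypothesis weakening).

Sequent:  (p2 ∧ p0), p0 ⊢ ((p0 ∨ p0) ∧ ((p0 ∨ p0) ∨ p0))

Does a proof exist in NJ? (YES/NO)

Proof tree:
[∧I] (p2 ∧ p0), p0 ⊢ ((p0 ∨ p0) ∧ ((p0 ∨ p0) ∨ p0))
  [∨I₁] p0, (p2 ∧ p0) ⊢ (p0 ∨ p0)
    [Wk] p0, (p2 ∧ p0) ⊢ p0
      [Ax] p0 ⊢ p0
  [∨I₁] p0, (p2 ∧ p0) ⊢ ((p0 ∨ p0) ∨ p0)
    [∨I₁] p0, (p2 ∧ p0) ⊢ (p0 ∨ p0)
      [Wk] p0, (p2 ∧ p0) ⊢ p0
        [Ax] p0 ⊢ p0

Result: YES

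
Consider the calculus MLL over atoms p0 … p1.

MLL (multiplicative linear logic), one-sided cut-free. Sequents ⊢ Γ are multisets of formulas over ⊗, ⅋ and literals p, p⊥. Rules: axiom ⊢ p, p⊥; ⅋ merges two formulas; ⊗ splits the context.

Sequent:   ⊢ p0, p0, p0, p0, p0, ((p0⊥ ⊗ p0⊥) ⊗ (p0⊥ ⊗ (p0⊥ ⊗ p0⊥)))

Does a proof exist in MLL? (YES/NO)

Proof tree:
[⊗]  ⊢ p0, p0, p0, p0, p0, ((p0⊥ ⊗ p0⊥) ⊗ (p0⊥ ⊗ (p0⊥ ⊗ p0⊥)))
  [⊗]  ⊢ p0, p0, (p0⊥ ⊗ p0⊥)
    [Ax]  ⊢ p0, p0⊥
    [Ax]  ⊢ p0, p0⊥
  [⊗]  ⊢ p0, p0, p0, (p0⊥ ⊗ (p0⊥ ⊗ p0⊥))
    [Ax]  ⊢ p0, p0⊥
    [⊗]  ⊢ p0, p0, (p0⊥ ⊗ p0⊥)
      [Ax]  ⊢ p0, p0⊥
      [Ax]  ⊢ p0, p0⊥

Result: YES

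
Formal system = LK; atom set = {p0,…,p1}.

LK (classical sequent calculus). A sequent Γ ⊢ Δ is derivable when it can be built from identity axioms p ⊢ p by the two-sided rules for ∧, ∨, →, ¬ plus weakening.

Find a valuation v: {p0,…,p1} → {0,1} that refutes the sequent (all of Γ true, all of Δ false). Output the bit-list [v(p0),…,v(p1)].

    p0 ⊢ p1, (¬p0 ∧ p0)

Truth-table refutation:
  v=00: Γ:[p0=F] Δ:[p1=F, (¬p0 ∧ p0)=F] refutes=False
  v=01: Γ:[p0=F] Δ:[p1=T, (¬p0 ∧ p0)=F] refutes=False
  v=10: Γ:[p0=T] Δ:[p1=F, (¬p0 ∧ p0)=F] refutes=True  ← countermodel

Result: [1, 0]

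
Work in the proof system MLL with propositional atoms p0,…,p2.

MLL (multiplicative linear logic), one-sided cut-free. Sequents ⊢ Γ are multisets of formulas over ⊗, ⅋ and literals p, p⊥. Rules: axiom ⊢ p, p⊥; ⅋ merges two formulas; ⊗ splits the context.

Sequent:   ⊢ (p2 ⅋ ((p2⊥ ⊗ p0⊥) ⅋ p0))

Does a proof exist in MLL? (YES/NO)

Derivation trace:
[⅋]  ⊢ (p2 ⅋ ((p2⊥ ⊗ p0⊥) ⅋ p0))
  [⅋]  ⊢ p2, ((p2⊥ ⊗ p0⊥) ⅋ p0)
    [⊗]  ⊢ p2, p0, (p2⊥ ⊗ p0⊥)
      [Ax]  ⊢ p2, p2⊥
      [Ax]  ⊢ p0, p0⊥

Result: YES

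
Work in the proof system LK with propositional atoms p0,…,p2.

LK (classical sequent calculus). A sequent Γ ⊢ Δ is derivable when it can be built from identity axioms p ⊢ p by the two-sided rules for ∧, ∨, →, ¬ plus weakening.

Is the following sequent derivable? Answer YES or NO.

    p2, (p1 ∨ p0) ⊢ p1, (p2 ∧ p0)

Derivation trace:
[∧R] p2, (p1 ∨ p0) ⊢ p1, (p2 ∧ p0)
  [Ax] p2 ⊢ p2
  [∨L] (p1 ∨ p0) ⊢ p1, p0
    [Ax] p1 ⊢ p1
    [Ax] p0 ⊢ p0

Result: YES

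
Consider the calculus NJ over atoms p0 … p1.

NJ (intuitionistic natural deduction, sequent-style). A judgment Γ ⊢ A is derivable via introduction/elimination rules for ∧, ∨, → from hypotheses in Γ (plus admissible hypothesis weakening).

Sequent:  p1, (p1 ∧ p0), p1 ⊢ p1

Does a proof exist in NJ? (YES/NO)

Derivation (root first):
[Wk] p1, (p1 ∧ p0), p1 ⊢ p1
  [Wk] p1, (p1 ∧ p0) ⊢ p1
    [Ax] p1 ⊢ p1

Result: YES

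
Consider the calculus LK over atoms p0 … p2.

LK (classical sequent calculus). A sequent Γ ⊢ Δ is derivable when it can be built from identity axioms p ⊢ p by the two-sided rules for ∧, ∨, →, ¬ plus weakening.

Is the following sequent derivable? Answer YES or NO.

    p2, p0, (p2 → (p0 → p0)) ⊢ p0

Proof tree:
[→L] p2, p0, (p2 → (p0 → p0)) ⊢ p0
  [Ax] p2 ⊢ p2
  [→L] p0, (p0 → p0) ⊢ p0
    [Ax] p0 ⊢ p0
    [Ax] p0 ⊢ p0

Result: YES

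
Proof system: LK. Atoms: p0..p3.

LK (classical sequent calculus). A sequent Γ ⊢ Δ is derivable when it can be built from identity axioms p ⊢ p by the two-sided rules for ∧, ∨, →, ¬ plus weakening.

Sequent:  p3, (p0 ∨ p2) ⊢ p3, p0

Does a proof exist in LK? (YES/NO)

Derivation trace:
[∨L] p3, (p0 ∨ p2) ⊢ p3, p0
  [Ax] p0 ⊢ p0
  [WL] p3, p2 ⊢ p3
    [Ax] p3 ⊢ p3

Result: YES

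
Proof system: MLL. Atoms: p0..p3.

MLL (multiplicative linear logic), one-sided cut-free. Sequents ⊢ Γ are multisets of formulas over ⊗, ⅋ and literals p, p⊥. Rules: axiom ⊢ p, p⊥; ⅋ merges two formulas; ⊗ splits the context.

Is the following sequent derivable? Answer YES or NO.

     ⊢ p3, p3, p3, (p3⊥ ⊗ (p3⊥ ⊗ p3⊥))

Proof tree:
[⊗]  ⊢ p3, p3, p3, (p3⊥ ⊗ (p3⊥ ⊗ p3⊥))
  [Ax]  ⊢ p3, p3⊥
  [⊗]  ⊢ p3, p3, (p3⊥ ⊗ p3⊥)
    [Ax]  ⊢ p3, p3⊥
    [Ax]  ⊢ p3, p3⊥

Result: YES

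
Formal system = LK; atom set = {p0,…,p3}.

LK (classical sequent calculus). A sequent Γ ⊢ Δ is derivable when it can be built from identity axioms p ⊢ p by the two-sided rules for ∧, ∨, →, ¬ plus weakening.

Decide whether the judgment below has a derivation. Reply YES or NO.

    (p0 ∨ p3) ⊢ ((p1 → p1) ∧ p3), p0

Proof tree:
[∨L] (p0 ∨ p3) ⊢ ((p1 → p1) ∧ p3), p0
  [Ax] p0 ⊢ p0
  [∧R] p3 ⊢ ((p1 → p1) ∧ p3)
    [WL] p3 ⊢ (p1 → p1)
      [→R]  ⊢ (p1 → p1)
        [Ax] p1 ⊢ p1
    [Ax] p3 ⊢ p3

Result: YES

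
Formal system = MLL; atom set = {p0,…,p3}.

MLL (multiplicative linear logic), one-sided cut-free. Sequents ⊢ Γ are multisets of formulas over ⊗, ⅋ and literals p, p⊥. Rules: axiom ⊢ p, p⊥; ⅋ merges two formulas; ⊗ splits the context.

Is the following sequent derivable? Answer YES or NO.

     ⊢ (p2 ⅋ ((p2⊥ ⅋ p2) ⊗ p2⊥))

Derivation (root first):
[⅋]  ⊢ (p2 ⅋ ((p2⊥ ⅋ p2) ⊗ p2⊥))
  [⊗]  ⊢ p2, ((p2⊥ ⅋ p2) ⊗ p2⊥)
    [⅋]  ⊢ (p2⊥ ⅋ p2)
      [Ax]  ⊢ p2, p2⊥
    [Ax]  ⊢ p2, p2⊥

Result: YES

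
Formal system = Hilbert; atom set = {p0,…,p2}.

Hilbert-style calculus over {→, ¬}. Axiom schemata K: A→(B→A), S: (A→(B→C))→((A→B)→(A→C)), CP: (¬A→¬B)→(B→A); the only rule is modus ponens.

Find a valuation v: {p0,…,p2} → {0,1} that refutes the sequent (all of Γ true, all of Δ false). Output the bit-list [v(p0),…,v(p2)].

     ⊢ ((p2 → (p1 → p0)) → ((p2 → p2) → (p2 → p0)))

Search for a countermodel by truth-table:
  v=000: Γ:[] Δ:[((p2 → (p1 → p0)) → ((p2 → p2) → (p2 → p0)))=T] refutes=False
  v=001: Γ:[] Δ:[((p2 → (p1 → p0)) → ((p2 → p2) → (p2 → p0)))=F] refutes=True  ← countermodel

Result: [0, 0, 1]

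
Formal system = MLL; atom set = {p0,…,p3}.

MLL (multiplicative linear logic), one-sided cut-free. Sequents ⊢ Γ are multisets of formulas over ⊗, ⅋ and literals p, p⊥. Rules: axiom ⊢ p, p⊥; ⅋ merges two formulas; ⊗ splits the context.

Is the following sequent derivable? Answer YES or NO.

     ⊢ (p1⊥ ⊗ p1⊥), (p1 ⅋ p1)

Derivation trace:
[⅋]  ⊢ (p1⊥ ⊗ p1⊥), (p1 ⅋ p1)
  [⊗]  ⊢ p1, p1, (p1⊥ ⊗ p1⊥)
    [Ax]  ⊢ p1, p1⊥
    [Ax]  ⊢ p1, p1⊥

Result: YES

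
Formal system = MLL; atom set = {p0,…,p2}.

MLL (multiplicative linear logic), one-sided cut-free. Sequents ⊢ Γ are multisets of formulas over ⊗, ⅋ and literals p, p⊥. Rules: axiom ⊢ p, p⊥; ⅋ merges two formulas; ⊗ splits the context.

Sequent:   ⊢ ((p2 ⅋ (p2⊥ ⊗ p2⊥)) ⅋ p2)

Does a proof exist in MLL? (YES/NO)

Derivation trace:
[⅋]  ⊢ ((p2 ⅋ (p2⊥ ⊗ p2⊥)) ⅋ p2)
  [⅋]  ⊢ p2, (p2 ⅋ (p2⊥ ⊗ p2⊥))
    [⊗]  ⊢ p2, p2, (p2⊥ ⊗ p2⊥)
      [Ax]  ⊢ p2, p2⊥
      [Ax]  ⊢ p2, p2⊥

Result: YES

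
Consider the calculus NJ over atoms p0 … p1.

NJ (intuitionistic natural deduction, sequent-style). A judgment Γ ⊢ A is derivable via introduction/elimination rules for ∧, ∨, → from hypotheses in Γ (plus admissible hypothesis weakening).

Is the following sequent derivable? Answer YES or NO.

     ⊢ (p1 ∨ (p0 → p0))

Derivation trace:
[∨I₂]  ⊢ (p1 ∨ (p0 → p0))
  [→I]  ⊢ (p0 → p0)
    [Ax] p0 ⊢ p0

Result: YES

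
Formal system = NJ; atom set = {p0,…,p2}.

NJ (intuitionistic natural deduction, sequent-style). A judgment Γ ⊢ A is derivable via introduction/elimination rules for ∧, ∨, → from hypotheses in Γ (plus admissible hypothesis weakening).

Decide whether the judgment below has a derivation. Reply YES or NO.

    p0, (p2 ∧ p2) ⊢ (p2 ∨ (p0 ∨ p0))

Derivation (root first):
[Wk] p0, (p2 ∧ p2) ⊢ (p2 ∨ (p0 ∨ p0))
  [∨I₂] p0 ⊢ (p2 ∨ (p0 ∨ p0))
    [∨I₂] p0 ⊢ (p0 ∨ p0)
      [Ax] p0 ⊢ p0

Result: YES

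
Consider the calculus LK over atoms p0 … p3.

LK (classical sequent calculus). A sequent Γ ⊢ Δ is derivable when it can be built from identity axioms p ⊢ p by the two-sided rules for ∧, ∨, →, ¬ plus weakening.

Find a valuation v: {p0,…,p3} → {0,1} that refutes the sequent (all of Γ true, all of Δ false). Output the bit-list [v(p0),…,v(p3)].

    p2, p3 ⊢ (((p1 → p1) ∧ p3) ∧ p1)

Search for a countermodel by truth-table:
  v=0000: Γ:[p2=F, p3=F] Δ:[(((p1 → p1) ∧ p3) ∧ p1)=F] refutes=False
  v=0001: Γ:[p2=F, p3=T] Δ:[(((p1 → p1) ∧ p3) ∧ p1)=F] refutes=False
  v=0010: Γ:[p2=T, p3=F] Δ:[(((p1 → p1) ∧ p3) ∧ p1)=F] refutes=False
  v=0011: Γ:[p2=T, p3=T] Δ:[(((p1 → p1) ∧ p3) ∧ p1)=F] refutes=True  ← countermodel

Result: [0, 0, 1, 1]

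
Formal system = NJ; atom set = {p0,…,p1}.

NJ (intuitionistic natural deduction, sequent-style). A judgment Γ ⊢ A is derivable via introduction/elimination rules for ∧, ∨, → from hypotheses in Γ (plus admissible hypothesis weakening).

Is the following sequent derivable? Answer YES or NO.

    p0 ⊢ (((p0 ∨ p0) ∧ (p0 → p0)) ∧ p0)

Derivation trace:
[∧I] p0 ⊢ (((p0 ∨ p0) ∧ (p0 → p0)) ∧ p0)
  [∧I] p0 ⊢ ((p0 ∨ p0) ∧ (p0 → p0))
    [∨I₂] p0 ⊢ (p0 ∨ p0)
      [Ax] p0 ⊢ p0
    [→I]  ⊢ (p0 → p0)
      [Ax] p0 ⊢ p0
  [Ax] p0 ⊢ p0

Result: YES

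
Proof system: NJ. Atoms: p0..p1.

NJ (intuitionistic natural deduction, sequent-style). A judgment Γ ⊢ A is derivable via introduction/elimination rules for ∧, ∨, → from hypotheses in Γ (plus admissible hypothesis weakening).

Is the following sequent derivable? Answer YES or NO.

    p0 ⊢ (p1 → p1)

Derivation trace:
[Wk] p0 ⊢ (p1 → p1)
  [→I]  ⊢ (p1 → p1)
    [Ax] p1 ⊢ p1

Result: YES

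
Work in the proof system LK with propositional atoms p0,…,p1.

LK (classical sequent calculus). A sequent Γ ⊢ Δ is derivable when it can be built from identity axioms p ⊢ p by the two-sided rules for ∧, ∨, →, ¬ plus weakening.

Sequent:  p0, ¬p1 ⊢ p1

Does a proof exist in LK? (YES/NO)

Search for a countermodel by truth-table:
  v=00: Γ:[p0=F, ¬p1=T] Δ:[p1=F] refutes=False
  v=01: Γ:[p0=F, ¬p1=F] Δ:[p1=T] refutes=False
  v=10: Γ:[p0=T, ¬p1=T] Δ:[p1=F] refutes=True  ← countermodel

Result: NO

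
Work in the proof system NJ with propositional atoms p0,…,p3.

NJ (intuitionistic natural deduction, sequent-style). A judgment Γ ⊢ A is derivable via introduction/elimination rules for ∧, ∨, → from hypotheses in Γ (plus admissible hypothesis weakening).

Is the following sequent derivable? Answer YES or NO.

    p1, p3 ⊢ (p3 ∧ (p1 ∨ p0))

Proof tree:
[∧I] p1, p3 ⊢ (p3 ∧ (p1 ∨ p0))
  [Ax] p3 ⊢ p3
  [∨I₁] p1 ⊢ (p1 ∨ p0)
    [Ax] p1 ⊢ p1

Result: YES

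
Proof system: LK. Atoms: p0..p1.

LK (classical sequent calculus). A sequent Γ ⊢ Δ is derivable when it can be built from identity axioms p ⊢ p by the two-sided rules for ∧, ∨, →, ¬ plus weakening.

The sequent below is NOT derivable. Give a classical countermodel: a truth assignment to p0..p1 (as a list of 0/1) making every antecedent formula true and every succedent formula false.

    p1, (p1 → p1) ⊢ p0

Search for a countermodel by truth-table:
  v=00: Γ:[p1=F, (p1 → p1)=T] Δ:[p0=F] refutes=False
  v=01: Γ:[p1=T, (p1 → p1)=T] Δ:[p0=F] refutes=True  ← countermodel

Result: [0, 1]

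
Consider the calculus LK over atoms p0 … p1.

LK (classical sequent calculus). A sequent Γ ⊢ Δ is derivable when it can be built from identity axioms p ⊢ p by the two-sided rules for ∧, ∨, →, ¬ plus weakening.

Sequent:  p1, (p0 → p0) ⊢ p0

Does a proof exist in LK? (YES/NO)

Truth-table refutation:
  v=00: Γ:[p1=F, (p0 → p0)=T] Δ:[p0=F] refutes=False
  v=01: Γ:[p1=T, (p0 → p0)=T] Δ:[p0=F] refutes=True  ← countermodel

Result: NO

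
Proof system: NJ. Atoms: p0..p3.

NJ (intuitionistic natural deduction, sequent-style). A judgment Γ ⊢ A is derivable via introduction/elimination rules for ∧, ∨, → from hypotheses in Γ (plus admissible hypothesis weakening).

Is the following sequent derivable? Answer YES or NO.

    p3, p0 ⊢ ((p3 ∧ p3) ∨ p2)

Proof tree:
[∨I₁] p3, p0 ⊢ ((p3 ∧ p3) ∨ p2)
  [∧I] p3, p0 ⊢ (p3 ∧ p3)
    [Ax] p3 ⊢ p3
    [Wk] p3, p0 ⊢ p3
      [Ax] p3 ⊢ p3

Result: YES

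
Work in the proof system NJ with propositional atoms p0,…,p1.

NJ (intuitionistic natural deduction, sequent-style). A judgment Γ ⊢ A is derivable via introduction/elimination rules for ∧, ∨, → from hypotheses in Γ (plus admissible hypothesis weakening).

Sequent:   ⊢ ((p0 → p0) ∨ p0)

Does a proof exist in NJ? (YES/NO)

Derivation trace:
[∨I₁]  ⊢ ((p0 → p0) ∨ p0)
  [→I]  ⊢ (p0 → p0)
    [Ax] p0 ⊢ p0

Result: YES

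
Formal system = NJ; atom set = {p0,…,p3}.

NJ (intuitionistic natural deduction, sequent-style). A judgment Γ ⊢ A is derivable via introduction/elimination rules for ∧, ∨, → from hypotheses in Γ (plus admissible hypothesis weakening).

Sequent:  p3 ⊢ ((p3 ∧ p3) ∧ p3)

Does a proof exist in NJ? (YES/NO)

Derivation trace:
[∧I] p3 ⊢ ((p3 ∧ p3) ∧ p3)
  [∧I] p3 ⊢ (p3 ∧ p3)
    [Ax] p3 ⊢ p3
    [Ax] p3 ⊢ p3
  [Ax] p3 ⊢ p3

Result: YES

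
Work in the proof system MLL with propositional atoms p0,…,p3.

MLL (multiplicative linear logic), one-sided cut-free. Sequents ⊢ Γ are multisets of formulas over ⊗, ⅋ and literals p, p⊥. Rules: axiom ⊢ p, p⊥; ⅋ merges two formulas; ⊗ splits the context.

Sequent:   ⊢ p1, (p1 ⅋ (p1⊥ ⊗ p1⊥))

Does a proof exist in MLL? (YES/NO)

Proof tree:
[⅋]  ⊢ p1, (p1 ⅋ (p1⊥ ⊗ p1⊥))
  [⊗]  ⊢ p1, p1, (p1⊥ ⊗ p1⊥)
    [Ax]  ⊢ p1, p1⊥
    [Ax]  ⊢ p1, p1⊥

Result: YES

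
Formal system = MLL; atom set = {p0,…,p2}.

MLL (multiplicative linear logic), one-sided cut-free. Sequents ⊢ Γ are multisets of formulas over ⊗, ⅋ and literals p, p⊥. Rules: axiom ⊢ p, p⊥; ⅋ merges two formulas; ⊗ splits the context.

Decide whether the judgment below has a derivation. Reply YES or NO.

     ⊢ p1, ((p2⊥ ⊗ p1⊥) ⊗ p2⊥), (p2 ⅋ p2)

Proof tree:
[⅋]  ⊢ p1, ((p2⊥ ⊗ p1⊥) ⊗ p2⊥), (p2 ⅋ p2)
  [⊗]  ⊢ p2, p1, p2, ((p2⊥ ⊗ p1⊥) ⊗ p2⊥)
    [⊗]  ⊢ p2, p1, (p2⊥ ⊗ p1⊥)
      [Ax]  ⊢ p2, p2⊥
      [Ax]  ⊢ p1, p1⊥
    [Ax]  ⊢ p2, p2⊥

Result: YES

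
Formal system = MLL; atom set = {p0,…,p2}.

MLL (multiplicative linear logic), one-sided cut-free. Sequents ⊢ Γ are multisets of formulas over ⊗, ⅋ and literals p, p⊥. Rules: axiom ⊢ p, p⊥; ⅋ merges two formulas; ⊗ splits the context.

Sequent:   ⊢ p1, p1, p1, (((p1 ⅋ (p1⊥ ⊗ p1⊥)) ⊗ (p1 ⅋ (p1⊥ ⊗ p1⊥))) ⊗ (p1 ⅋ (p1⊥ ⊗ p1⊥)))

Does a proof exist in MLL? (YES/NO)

Derivation (root first):
[⊗]  ⊢ p1, p1, p1, (((p1 ⅋ (p1⊥ ⊗ p1⊥)) ⊗ (p1 ⅋ (p1⊥ ⊗ p1⊥))) ⊗ (p1 ⅋ (p1⊥ ⊗ p1⊥)))
  [⊗]  ⊢ p1, p1, ((p1 ⅋ (p1⊥ ⊗ p1⊥)) ⊗ (p1 ⅋ (p1⊥ ⊗ p1⊥)))
    [⅋]  ⊢ p1, (p1 ⅋ (p1⊥ ⊗ p1⊥))
      [⊗]  ⊢ p1, p1, (p1⊥ ⊗ p1⊥)
        [Ax]  ⊢ p1, p1⊥
        [Ax]  ⊢ p1, p1⊥
    [⅋]  ⊢ p1, (p1 ⅋ (p1⊥ ⊗ p1⊥))
      [⊗]  ⊢ p1, p1, (p1⊥ ⊗ p1⊥)
        [Ax]  ⊢ p1, p1⊥
        [Ax]  ⊢ p1, p1⊥
  [⅋]  ⊢ p1, (p1 ⅋ (p1⊥ ⊗ p1⊥))
    [⊗]  ⊢ p1, p1, (p1⊥ ⊗ p1⊥)
      [Ax]  ⊢ p1, p1⊥
      [Ax]  ⊢ p1, p1⊥

Result: YES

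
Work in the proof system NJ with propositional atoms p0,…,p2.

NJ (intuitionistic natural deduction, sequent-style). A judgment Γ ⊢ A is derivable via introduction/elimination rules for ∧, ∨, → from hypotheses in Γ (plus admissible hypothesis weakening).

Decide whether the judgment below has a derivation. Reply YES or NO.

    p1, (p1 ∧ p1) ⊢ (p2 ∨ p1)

Proof tree:
[∨I₂] p1, (p1 ∧ p1) ⊢ (p2 ∨ p1)
  [Wk] p1, (p1 ∧ p1) ⊢ p1
    [Ax] p1 ⊢ p1

Result: YES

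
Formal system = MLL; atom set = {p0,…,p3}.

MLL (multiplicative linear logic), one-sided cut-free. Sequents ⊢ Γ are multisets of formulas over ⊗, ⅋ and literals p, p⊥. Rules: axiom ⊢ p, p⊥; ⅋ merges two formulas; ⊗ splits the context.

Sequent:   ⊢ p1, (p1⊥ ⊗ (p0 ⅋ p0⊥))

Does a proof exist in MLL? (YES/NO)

Proof tree:
[⊗]  ⊢ p1, (p1⊥ ⊗ (p0 ⅋ p0⊥))
  [Ax]  ⊢ p1, p1⊥
  [⅋]  ⊢ (p0 ⅋ p0⊥)
    [Ax]  ⊢ p0, p0⊥

Result: YES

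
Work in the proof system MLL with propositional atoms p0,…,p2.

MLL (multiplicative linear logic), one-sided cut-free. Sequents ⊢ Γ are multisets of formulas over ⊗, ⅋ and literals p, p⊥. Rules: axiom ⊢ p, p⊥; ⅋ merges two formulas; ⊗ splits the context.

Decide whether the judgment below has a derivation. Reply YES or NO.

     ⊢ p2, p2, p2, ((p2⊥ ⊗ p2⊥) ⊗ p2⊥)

Derivation (root first):
[⊗]  ⊢ p2, p2, p2, ((p2⊥ ⊗ p2⊥) ⊗ p2⊥)
  [⊗]  ⊢ p2, p2, (p2⊥ ⊗ p2⊥)
    [Ax]  ⊢ p2, p2⊥
    [Ax]  ⊢ p2, p2⊥
  [Ax]  ⊢ p2, p2⊥

Result: YES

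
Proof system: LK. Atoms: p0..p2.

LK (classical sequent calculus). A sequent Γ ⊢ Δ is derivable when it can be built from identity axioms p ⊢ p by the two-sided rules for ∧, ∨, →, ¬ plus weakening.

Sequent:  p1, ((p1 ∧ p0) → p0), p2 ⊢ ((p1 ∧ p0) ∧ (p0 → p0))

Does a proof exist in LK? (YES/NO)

Truth-table refutation:
  v=000: Γ:[p1=F, ((p1 ∧ p0) → p0)=T, p2=F] Δ:[((p1 ∧ p0) ∧ (p0 → p0))=F] refutes=False
  v=001: Γ:[p1=F, ((p1 ∧ p0) → p0)=T, p2=T] Δ:[((p1 ∧ p0) ∧ (p0 → p0))=F] refutes=False
  v=010: Γ:[p1=T, ((p1 ∧ p0) → p0)=T, p2=F] Δ:[((p1 ∧ p0) ∧ (p0 → p0))=F] refutes=False
  v=011: Γ:[p1=T, ((p1 ∧ p0) → p0)=T, p2=T] Δ:[((p1 ∧ p0) ∧ (p0 → p0))=F] refutes=True  ← countermodel

Result: NO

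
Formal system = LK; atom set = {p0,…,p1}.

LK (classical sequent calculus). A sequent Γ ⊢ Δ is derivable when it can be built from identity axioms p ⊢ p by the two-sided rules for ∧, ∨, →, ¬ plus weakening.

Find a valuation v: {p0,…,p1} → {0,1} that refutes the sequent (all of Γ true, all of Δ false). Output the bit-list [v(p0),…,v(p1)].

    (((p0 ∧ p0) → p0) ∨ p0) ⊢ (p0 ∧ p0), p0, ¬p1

Search for a countermodel by truth-table:
  v=00: Γ:[(((p0 ∧ p0) → p0) ∨ p0)=T] Δ:[(p0 ∧ p0)=F, p0=F, ¬p1=T] refutes=False
  v=01: Γ:[(((p0 ∧ p0) → p0) ∨ p0)=T] Δ:[(p0 ∧ p0)=F, p0=F, ¬p1=F] refutes=True  ← countermodel

Result: [0, 1]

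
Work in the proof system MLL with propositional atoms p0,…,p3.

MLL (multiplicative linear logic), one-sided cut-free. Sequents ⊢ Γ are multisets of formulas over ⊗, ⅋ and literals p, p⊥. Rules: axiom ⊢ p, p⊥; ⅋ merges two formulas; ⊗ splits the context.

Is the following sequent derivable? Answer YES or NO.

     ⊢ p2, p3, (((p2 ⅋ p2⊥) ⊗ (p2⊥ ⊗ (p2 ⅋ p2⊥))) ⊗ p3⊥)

Derivation trace:
[⊗]  ⊢ p2, p3, (((p2 ⅋ p2⊥) ⊗ (p2⊥ ⊗ (p2 ⅋ p2⊥))) ⊗ p3⊥)
  [⊗]  ⊢ p2, ((p2 ⅋ p2⊥) ⊗ (p2⊥ ⊗ (p2 ⅋ p2⊥)))
    [⅋]  ⊢ (p2 ⅋ p2⊥)
      [Ax]  ⊢ p2, p2⊥
    [⊗]  ⊢ p2, (p2⊥ ⊗ (p2 ⅋ p2⊥))
      [Ax]  ⊢ p2, p2⊥
      [⅋]  ⊢ (p2 ⅋ p2⊥)
        [Ax]  ⊢ p2, p2⊥
  [Ax]  ⊢ p3, p3⊥

Result: YES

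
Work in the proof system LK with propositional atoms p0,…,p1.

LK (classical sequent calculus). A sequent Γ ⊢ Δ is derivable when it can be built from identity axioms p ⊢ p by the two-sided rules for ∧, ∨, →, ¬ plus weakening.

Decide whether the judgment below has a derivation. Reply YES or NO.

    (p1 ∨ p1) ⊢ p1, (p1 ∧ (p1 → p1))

Proof tree:
[∨L] (p1 ∨ p1) ⊢ p1, (p1 ∧ (p1 → p1))
  [Ax] p1 ⊢ p1
  [∧R] p1 ⊢ (p1 ∧ (p1 → p1))
    [Ax] p1 ⊢ p1
    [→R]  ⊢ (p1 → p1)
      [Ax] p1 ⊢ p1

Result: YES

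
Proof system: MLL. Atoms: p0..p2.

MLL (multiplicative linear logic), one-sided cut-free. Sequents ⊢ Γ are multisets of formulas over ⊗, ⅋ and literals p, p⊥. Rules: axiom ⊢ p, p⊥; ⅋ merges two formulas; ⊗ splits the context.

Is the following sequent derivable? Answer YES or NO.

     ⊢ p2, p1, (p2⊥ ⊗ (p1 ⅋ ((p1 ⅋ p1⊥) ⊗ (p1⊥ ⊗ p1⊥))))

Derivation trace:
[⊗]  ⊢ p2, p1, (p2⊥ ⊗ (p1 ⅋ ((p1 ⅋ p1⊥) ⊗ (p1⊥ ⊗ p1⊥))))
  [Ax]  ⊢ p2, p2⊥
  [⅋]  ⊢ p1, (p1 ⅋ ((p1 ⅋ p1⊥) ⊗ (p1⊥ ⊗ p1⊥)))
    [⊗]  ⊢ p1, p1, ((p1 ⅋ p1⊥) ⊗ (p1⊥ ⊗ p1⊥))
      [⅋]  ⊢ (p1 ⅋ p1⊥)
        [Ax]  ⊢ p1, p1⊥
      [⊗]  ⊢ p1, p1, (p1⊥ ⊗ p1⊥)
        [Ax]  ⊢ p1, p1⊥
        [Ax]  ⊢ p1, p1⊥

Result: YES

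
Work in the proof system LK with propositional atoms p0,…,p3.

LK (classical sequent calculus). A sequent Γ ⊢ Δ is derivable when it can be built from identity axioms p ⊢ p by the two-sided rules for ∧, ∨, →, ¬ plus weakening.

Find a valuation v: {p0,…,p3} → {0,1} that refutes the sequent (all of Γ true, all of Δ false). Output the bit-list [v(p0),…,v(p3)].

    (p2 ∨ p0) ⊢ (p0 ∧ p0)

Truth-table refutation:
  v=0000: Γ:[(p2 ∨ p0)=F] Δ:[(p0 ∧ p0)=F] refutes=False
  v=0001: Γ:[(p2 ∨ p0)=F] Δ:[(p0 ∧ p0)=F] refutes=False
  v=0010: Γ:[(p2 ∨ p0)=T] Δ:[(p0 ∧ p0)=F] refutes=True  ← countermodel

Result: [0, 0, 1, 0]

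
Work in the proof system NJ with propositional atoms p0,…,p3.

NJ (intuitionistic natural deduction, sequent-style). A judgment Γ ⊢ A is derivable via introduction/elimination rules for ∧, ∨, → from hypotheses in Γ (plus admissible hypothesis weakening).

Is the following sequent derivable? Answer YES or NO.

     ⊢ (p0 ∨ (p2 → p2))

Derivation (root first):
[∨I₂]  ⊢ (p0 ∨ (p2 → p2))
  [→I]  ⊢ (p2 → p2)
    [Ax] p2 ⊢ p2

Result: YES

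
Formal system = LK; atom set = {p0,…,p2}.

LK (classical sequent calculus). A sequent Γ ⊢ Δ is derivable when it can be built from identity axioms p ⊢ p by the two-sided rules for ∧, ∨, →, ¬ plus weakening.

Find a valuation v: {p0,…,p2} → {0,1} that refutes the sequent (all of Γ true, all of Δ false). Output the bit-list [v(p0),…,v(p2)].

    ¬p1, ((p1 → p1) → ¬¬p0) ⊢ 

Enumerate valuations to refute Γ ⊢ Δ:
  v=000: Γ:[¬p1=T, ((p1 → p1) → ¬¬p0)=F] Δ:[] refutes=False
  v=001: Γ:[¬p1=T, ((p1 → p1) → ¬¬p0)=F] Δ:[] refutes=False
  v=010: Γ:[¬p1=F, ((p1 → p1) → ¬¬p0)=F] Δ:[] refutes=False
  v=011: Γ:[¬p1=F, ((p1 → p1) → ¬¬p0)=F] Δ:[] refutes=False
  v=100: Γ:[¬p1=T, ((p1 → p1) → ¬¬p0)=T] Δ:[] refutes=True  ← countermodel

Result: [1, 0, 0]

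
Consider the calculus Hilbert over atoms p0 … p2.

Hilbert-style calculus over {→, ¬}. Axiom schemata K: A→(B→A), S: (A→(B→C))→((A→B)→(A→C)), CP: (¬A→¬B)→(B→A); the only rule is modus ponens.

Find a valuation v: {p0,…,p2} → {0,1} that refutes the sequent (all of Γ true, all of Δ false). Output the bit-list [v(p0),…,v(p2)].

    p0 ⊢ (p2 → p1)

Enumerate valuations to refute Γ ⊢ Δ:
  v=000: Γ:[p0=F] Δ:[(p2 → p1)=T] refutes=False
  v=001: Γ:[p0=F] Δ:[(p2 → p1)=F] refutes=False
  v=010: Γ:[p0=F] Δ:[(p2 → p1)=T] refutes=False
  v=011: Γ:[p0=F] Δ:[(p2 → p1)=T] refutes=False
  v=100: Γ:[p0=T] Δ:[(p2 → p1)=T] refutes=False
  v=101: Γ:[p0=T] Δ:[(p2 → p1)=F] refutes=True  ← countermodel

Result: [1, 0, 1]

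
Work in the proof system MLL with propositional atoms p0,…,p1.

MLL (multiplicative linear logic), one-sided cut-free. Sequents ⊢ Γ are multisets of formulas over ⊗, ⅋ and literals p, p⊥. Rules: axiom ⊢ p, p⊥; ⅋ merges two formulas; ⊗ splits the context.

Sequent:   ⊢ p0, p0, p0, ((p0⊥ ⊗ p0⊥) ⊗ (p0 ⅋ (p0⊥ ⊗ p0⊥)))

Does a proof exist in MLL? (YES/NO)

Proof tree:
[⊗]  ⊢ p0, p0, p0, ((p0⊥ ⊗ p0⊥) ⊗ (p0 ⅋ (p0⊥ ⊗ p0⊥)))
  [⊗]  ⊢ p0, p0, (p0⊥ ⊗ p0⊥)
    [Ax]  ⊢ p0, p0⊥
    [Ax]  ⊢ p0, p0⊥
  [⅋]  ⊢ p0, (p0 ⅋ (p0⊥ ⊗ p0⊥))
    [⊗]  ⊢ p0, p0, (p0⊥ ⊗ p0⊥)
      [Ax]  ⊢ p0, p0⊥
      [Ax]  ⊢ p0, p0⊥

Result: YES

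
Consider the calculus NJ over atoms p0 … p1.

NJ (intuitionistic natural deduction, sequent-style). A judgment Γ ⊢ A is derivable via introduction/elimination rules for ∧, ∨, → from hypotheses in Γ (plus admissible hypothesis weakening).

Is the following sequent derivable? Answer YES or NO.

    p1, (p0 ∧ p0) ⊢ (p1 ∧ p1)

Derivation (root first):
[Wk] p1, (p0 ∧ p0) ⊢ (p1 ∧ p1)
  [∧I] p1 ⊢ (p1 ∧ p1)
    [Ax] p1 ⊢ p1
    [Ax] p1 ⊢ p1

Result: YES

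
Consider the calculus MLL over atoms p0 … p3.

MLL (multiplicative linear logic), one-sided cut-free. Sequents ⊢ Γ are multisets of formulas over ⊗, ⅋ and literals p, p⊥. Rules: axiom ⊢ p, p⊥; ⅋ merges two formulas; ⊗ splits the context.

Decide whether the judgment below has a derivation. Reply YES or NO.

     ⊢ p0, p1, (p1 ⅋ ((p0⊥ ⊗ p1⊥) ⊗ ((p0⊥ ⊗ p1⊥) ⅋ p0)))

Proof tree:
[⅋]  ⊢ p0, p1, (p1 ⅋ ((p0⊥ ⊗ p1⊥) ⊗ ((p0⊥ ⊗ p1⊥) ⅋ p0)))
  [⊗]  ⊢ p0, p1, p1, ((p0⊥ ⊗ p1⊥) ⊗ ((p0⊥ ⊗ p1⊥) ⅋ p0))
    [⊗]  ⊢ p0, p1, (p0⊥ ⊗ p1⊥)
      [Ax]  ⊢ p0, p0⊥
      [Ax]  ⊢ p1, p1⊥
    [⅋]  ⊢ p1, ((p0⊥ ⊗ p1⊥) ⅋ p0)
      [⊗]  ⊢ p0, p1, (p0⊥ ⊗ p1⊥)
        [Ax]  ⊢ p0, p0⊥
        [Ax]  ⊢ p1, p1⊥

Result: YES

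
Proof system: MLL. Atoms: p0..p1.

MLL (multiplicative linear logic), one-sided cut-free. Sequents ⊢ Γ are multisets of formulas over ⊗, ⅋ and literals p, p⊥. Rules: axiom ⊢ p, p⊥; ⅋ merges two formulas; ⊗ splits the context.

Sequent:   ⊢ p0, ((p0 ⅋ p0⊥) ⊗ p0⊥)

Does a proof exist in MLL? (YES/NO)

Proof tree:
[⊗]  ⊢ p0, ((p0 ⅋ p0⊥) ⊗ p0⊥)
  [⅋]  ⊢ (p0 ⅋ p0⊥)
    [Ax]  ⊢ p0, p0⊥
  [Ax]  ⊢ p0, p0⊥

Result: YES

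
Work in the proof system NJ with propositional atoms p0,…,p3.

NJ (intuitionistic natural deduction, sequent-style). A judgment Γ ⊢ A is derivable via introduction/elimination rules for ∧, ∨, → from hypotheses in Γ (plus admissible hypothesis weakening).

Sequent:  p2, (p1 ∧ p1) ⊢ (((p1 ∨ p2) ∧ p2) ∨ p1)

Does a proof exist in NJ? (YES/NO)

Derivation (root first):
[∨I₁] p2, (p1 ∧ p1) ⊢ (((p1 ∨ p2) ∧ p2) ∨ p1)
  [∧I] p2, (p1 ∧ p1) ⊢ ((p1 ∨ p2) ∧ p2)
    [∨I₂] p2 ⊢ (p1 ∨ p2)
      [Ax] p2 ⊢ p2
    [Wk] p2, (p1 ∧ p1) ⊢ p2
      [Ax] p2 ⊢ p2

Result: YES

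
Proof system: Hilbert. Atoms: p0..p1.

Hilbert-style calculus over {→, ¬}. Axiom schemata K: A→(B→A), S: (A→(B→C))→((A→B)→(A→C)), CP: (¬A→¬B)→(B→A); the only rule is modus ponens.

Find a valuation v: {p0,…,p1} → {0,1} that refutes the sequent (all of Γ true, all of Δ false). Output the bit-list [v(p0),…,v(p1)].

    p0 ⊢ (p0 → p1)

Enumerate valuations to refute Γ ⊢ Δ:
  v=00: Γ:[p0=F] Δ:[(p0 → p1)=T] refutes=False
  v=01: Γ:[p0=F] Δ:[(p0 → p1)=T] refutes=False
  v=10: Γ:[p0=T] Δ:[(p0 → p1)=F] refutes=True  ← countermodel

Result: [1, 0]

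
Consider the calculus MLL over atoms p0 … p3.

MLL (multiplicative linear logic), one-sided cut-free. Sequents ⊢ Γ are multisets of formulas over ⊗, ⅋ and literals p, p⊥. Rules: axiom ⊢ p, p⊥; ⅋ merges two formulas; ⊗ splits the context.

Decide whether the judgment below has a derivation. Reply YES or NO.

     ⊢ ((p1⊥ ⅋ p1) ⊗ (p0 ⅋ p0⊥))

Proof tree:
[⊗]  ⊢ ((p1⊥ ⅋ p1) ⊗ (p0 ⅋ p0⊥))
  [⅋]  ⊢ (p1⊥ ⅋ p1)
    [Ax]  ⊢ p1, p1⊥
  [⅋]  ⊢ (p0 ⅋ p0⊥)
    [Ax]  ⊢ p0, p0⊥

Result: YES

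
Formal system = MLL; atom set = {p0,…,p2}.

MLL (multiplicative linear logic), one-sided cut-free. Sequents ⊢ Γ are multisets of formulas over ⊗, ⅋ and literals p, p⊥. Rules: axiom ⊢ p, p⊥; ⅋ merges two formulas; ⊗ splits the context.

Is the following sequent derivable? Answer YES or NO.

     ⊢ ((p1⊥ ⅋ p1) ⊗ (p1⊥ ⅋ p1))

Derivation (root first):
[⊗]  ⊢ ((p1⊥ ⅋ p1) ⊗ (p1⊥ ⅋ p1))
  [⅋]  ⊢ (p1⊥ ⅋ p1)
    [Ax]  ⊢ p1, p1⊥
  [⅋]  ⊢ (p1⊥ ⅋ p1)
    [Ax]  ⊢ p1, p1⊥

Result: YES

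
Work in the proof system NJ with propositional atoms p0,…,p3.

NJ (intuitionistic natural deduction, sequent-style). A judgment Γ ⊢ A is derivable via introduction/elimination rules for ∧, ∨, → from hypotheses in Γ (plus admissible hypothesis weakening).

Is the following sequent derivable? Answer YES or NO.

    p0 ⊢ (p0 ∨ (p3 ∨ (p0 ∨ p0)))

Derivation (root first):
[∨I₂] p0 ⊢ (p0 ∨ (p3 ∨ (p0 ∨ p0)))
  [∨I₂] p0 ⊢ (p3 ∨ (p0 ∨ p0))
    [∨I₁] p0 ⊢ (p0 ∨ p0)
      [Ax] p0 ⊢ p0

Result: YES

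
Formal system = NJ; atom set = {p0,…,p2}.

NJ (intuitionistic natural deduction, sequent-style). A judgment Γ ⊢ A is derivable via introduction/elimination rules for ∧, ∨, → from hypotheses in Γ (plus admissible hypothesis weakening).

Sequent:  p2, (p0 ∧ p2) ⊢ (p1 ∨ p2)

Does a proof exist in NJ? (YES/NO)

Derivation (root first):
[∨I₂] p2, (p0 ∧ p2) ⊢ (p1 ∨ p2)
  [Wk] p2, (p0 ∧ p2) ⊢ p2
    [Ax] p2 ⊢ p2

Result: YES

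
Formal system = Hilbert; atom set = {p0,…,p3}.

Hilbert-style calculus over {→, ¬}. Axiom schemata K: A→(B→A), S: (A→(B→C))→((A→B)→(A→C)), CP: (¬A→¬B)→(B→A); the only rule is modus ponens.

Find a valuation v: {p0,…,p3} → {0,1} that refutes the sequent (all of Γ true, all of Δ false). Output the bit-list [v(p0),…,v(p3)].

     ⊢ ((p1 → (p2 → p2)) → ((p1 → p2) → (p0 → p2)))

Enumerate valuations to refute Γ ⊢ Δ:
  v=0000: Γ:[] Δ:[((p1 → (p2 → p2)) → ((p1 → p2) → (p0 → p2)))=T] refutes=False
  v=0001: Γ:[] Δ:[((p1 → (p2 → p2)) → ((p1 → p2) → (p0 → p2)))=T] refutes=False
  v=0010: Γ:[] Δ:[((p1 → (p2 → p2)) → ((p1 → p2) → (p0 → p2)))=T] refutes=False
  v=0011: Γ:[] Δ:[((p1 → (p2 → p2)) → ((p1 → p2) → (p0 → p2)))=T] refutes=False
  v=0100: Γ:[] Δ:[((p1 → (p2 → p2)) → ((p1 → p2) → (p0 → p2)))=T] refutes=False
  v=0101: Γ:[] Δ:[((p1 → (p2 → p2)) → ((p1 → p2) → (p0 → p2)))=T] refutes=False
  v=0110: Γ:[] Δ:[((p1 → (p2 → p2)) → ((p1 → p2) → (p0 → p2)))=T] refutes=False
  v=0111: Γ:[] Δ:[((p1 → (p2 → p2)) → ((p1 → p2) → (p0 → p2)))=T] refutes=False
  v=1000: Γ:[] Δ:[((p1 → (p2 → p2)) → ((p1 → p2) → (p0 → p2)))=F] refutes=True  ← countermodel

Result: [1, 0, 0, 0]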